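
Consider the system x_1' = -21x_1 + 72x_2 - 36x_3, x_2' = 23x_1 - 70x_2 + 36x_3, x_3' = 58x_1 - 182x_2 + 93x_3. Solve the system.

x_1(t) = -3c_1e^(3t) - 2c_3e^(-3t), x_2(t) = 3c_1e^(3t) + c_2e^(2t) + 2c_3e^(-3t), x_3(t) = 8c_1e^(3t) + 2c_2e^(2t) + 5c_3e^(-3t)

Coefficient matrix A = [[-21, 72, -36], [23, -70, 36], [58, -182, 93]].
det(A - λI) = 0 gives eigenvalues λ = 3, 2, -3.
For λ=3: eigenvector (-3,3,8).
For λ=2: eigenvector (0,1,2).
For λ=-3: eigenvector (-2,2,5).
General solution: c_1e^(3t)(-3,3,8) + c_2e^(2t)(0,1,2) + c_3e^(-3t)(-2,2,5).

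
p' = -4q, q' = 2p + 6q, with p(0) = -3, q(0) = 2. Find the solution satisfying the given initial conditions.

p(t) = -e^(4t) - 2e^(2t), q(t) = e^(4t) + e^(2t)

Coefficient matrix A = [[0, -4], [2, 6]].
Characteristic polynomial det(A - λI) = λ^2 - 6λ + 8 = 0.
Eigenvalues λ = 2, 4.
For λ=2: (A-λI) row 1 is [-2, -4], so an eigenvector is (-2, 1).
For λ=4: (A-λI) row 1 is [-4, -4], so an eigenvector is (-1, 1).
General solution: c_1e^(2t)(-2,1) + c_2e^(4t)(-1,1).
Applying p(0)=-3, q(0)=2 gives c_1=1, c_2=1.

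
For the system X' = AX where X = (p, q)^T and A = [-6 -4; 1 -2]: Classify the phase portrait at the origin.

A = [[-6,-4],[1,-2]]; det(A-λI) = λ^2 + 8λ + 16.
repeated λ = -4 with a single eigenvector.

stable improper node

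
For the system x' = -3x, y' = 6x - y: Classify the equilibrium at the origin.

stable node

A = [[-3,0],[6,-1]]; det(A-λI) = λ^2 + 4λ + 3.
λ = -1, -3: both negative.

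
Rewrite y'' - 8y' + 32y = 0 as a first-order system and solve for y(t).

y(t) = K_1e^(4t)cos(4t) + K_2e^(4t)sin(4t)

Let x_1 = y, x_2 = y'. Then x_1' = x_2 and x_2' = -32x_1 + 8x_2.
A = [[0,1],[-32,8]]; det(A-λI) = λ^2 - 8λ + 32.
Eigenvalues λ = 4 ± 4i.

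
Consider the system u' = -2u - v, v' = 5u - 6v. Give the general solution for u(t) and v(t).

Coefficient matrix A = [[-2, -1], [5, -6]].
Characteristic polynomial det(A - λI) = λ^2 + 8λ + 17 = 0.
Eigenvalues λ = -4 ± i (complex conjugate pair).
For λ=-4+i: an eigenvector is (0,-1) - i(1,2) = (0 - i, -1 - 2i).
A real fundamental pair from Re and Im of e^((-4+i)t)v: X_1 = e^(-4t)(cos(t)·(0,-1) + sin(t)·(1,2)), X_2 = e^(-4t)(sin(t)·(0,-1) - cos(t)·(1,2)).
General solution: C_1X_1 + C_2X_2.

u(t) = C_1e^(-4t)sin(t) - C_2e^(-4t)cos(t), v(t) = 2C_1e^(-4t)sin(t) - C_1e^(-4t)cos(t) - C_2e^(-4t)sin(t) - 2C_2e^(-4t)cos(t)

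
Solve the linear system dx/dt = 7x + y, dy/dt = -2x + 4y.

x(t) = c_1e^(6t) + c_2e^(5t), y(t) = -c_1e^(6t) - 2c_2e^(5t)

Coefficient matrix A = [[7, 1], [-2, 4]].
Characteristic polynomial det(A - λI) = λ^2 - 11λ + 30 = 0.
Eigenvalues λ = 6, 5.
For λ=6: (A-λI) row 1 is [1, 1], so an eigenvector is (1, -1).
For λ=5: (A-λI) row 1 is [2, 1], so an eigenvector is (1, -2).
General solution: c_1e^(6t)(1,-1) + c_2e^(5t)(1,-2).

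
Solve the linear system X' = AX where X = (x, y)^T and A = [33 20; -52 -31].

x(t) = 2K_1e^(t)sin(4t) - K_1e^(t)cos(4t) - K_2e^(t)sin(4t) - 2K_2e^(t)cos(4t), y(t) = -3K_1e^(t)sin(4t) + 2K_1e^(t)cos(4t) + 2K_2e^(t)sin(4t) + 3K_2e^(t)cos(4t)

Coefficient matrix A = [[33, 20], [-52, -31]].
Characteristic polynomial det(A - λI) = λ^2 - 2λ + 17 = 0.
Eigenvalues λ = 1 ± 4i (complex conjugate pair).
For λ=1+4i: an eigenvector is (-1,2) - i(2,-3) = (-1 - 2i, 2 + 3i).
A real fundamental pair from Re and Im of e^((1+4i)t)v: X_1 = e^(t)(cos(4t)·(-1,2) + sin(4t)·(2,-3)), X_2 = e^(t)(sin(4t)·(-1,2) - cos(4t)·(2,-3)).
General solution: K_1X_1 + K_2X_2.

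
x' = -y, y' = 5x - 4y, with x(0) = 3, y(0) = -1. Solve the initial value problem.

x(t) = 7e^(-2t)sin(t) + 3e^(-2t)cos(t), y(t) = 17e^(-2t)sin(t) - e^(-2t)cos(t)

Coefficient matrix A = [[0, -1], [5, -4]].
Characteristic polynomial det(A - λI) = λ^2 + 4λ + 5 = 0.
Eigenvalues λ = -2 ± i (complex conjugate pair).
For λ=-2+i: an eigenvector is (0,1) - i(-1,-2) = (0 + i, 1 + 2i).
A real fundamental pair from Re and Im of e^((-2+i)t)v: X_1 = e^(-2t)(cos(t)·(0,1) + sin(t)·(-1,-2)), X_2 = e^(-2t)(sin(t)·(0,1) - cos(t)·(-1,-2)).
General solution: K_1X_1 + K_2X_2.
Applying x(0)=3, y(0)=-1 gives K_1=-7, K_2=3.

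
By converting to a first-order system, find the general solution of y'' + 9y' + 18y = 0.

Let x_1 = y, x_2 = y'. Then x_1' = x_2 and x_2' = -18x_1 - 9x_2.
A = [[0,1],[-18,-9]]; det(A-λI) = λ^2 + 9λ + 18.
Eigenvalues λ = -3, -6 with eigenvectors (1,-3), (1,-6).

y(t) = C_1e^(-3t) + C_2e^(-6t)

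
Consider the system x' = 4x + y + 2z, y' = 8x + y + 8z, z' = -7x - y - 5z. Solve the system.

Coefficient matrix A = [[4, 1, 2], [8, 1, 8], [-7, -1, -5]].
det(A - λI) = 0 gives eigenvalues λ = 1, -3, 2.
For λ=1: eigenvector (1,-1,-1).
For λ=-3: eigenvector (0,-2,1).
For λ=2: eigenvector (1,0,-1).
General solution: C_1e^(t)(1,-1,-1) + C_2e^(-3t)(0,-2,1) + C_3e^(2t)(1,0,-1).

x(t) = C_1e^(t) + C_3e^(2t), y(t) = -C_1e^(t) - 2C_2e^(-3t), z(t) = -C_1e^(t) + C_2e^(-3t) - C_3e^(2t)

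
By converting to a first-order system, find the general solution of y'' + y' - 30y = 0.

Let x_1 = y, x_2 = y'. Then x_1' = x_2 and x_2' = 30x_1 - x_2.
A = [[0,1],[30,-1]]; det(A-λI) = λ^2 + λ - 30.
Eigenvalues λ = -6, 5 with eigenvectors (1,-6), (1,5).

y(t) = K_1e^(-6t) + K_2e^(5t)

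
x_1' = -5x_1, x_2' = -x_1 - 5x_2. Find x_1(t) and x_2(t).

Coefficient matrix A = [[-5, 0], [-1, -5]].
Characteristic polynomial det(A - λI) = λ^2 + 10λ + 25 = 0.
Single eigenvalue λ = -5 with algebraic multiplicity 2.
Eigenvector v = (0,1); generalized eigenvector w with (A-λI)w=v is (-1,1).
General solution: e^(-5t)[c_1·v + c_2·(t·v + w)].

x_1(t) = -c_2e^(-5t), x_2(t) = c_1e^(-5t) + c_2te^(-5t) + c_2e^(-5t)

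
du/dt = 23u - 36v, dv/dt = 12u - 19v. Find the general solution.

u(t) = -2c_1e^(5t) - 3c_2e^(-t), v(t) = -c_1e^(5t) - 2c_2e^(-t)

Coefficient matrix A = [[23, -36], [12, -19]].
Characteristic polynomial det(A - λI) = λ^2 - 4λ - 5 = 0.
Eigenvalues λ = 5, -1.
For λ=5: (A-λI) row 1 is [18, -36], so an eigenvector is (-2, -1).
For λ=-1: (A-λI) row 1 is [24, -36], so an eigenvector is (-3, -2).
General solution: c_1e^(5t)(-2,-1) + c_2e^(-t)(-3,-2).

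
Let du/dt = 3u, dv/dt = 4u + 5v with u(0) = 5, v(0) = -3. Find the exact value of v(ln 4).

A = [[3,0],[4,5]]; eigenvalues λ = 3, 5.
Eigenvectors: (1,-2) for λ=3, (0,-1) for λ=5.
From the initial condition, c_1 = 5, c_2 = -7.
v(ln 4) = (5)(4^3)(-2) + (-7)(4^5)(-1) = 6528.

6528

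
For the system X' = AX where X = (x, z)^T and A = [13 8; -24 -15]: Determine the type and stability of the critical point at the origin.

A = [[13,8],[-24,-15]]; det(A-λI) = λ^2 + 2λ - 3.
λ = -3, 1: opposite signs.

saddle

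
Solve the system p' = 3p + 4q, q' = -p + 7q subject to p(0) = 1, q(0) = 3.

Coefficient matrix A = [[3, 4], [-1, 7]].
Characteristic polynomial det(A - λI) = λ^2 - 10λ + 25 = 0.
Single eigenvalue λ = 5 with algebraic multiplicity 2.
Eigenvector v = (2,1); generalized eigenvector w with (A-λI)w=v is (-1,0).
General solution: e^(5t)[C_1·v + C_2·(t·v + w)].
Applying p(0)=1, q(0)=3 gives C_1=3, C_2=5.

p(t) = 10te^(5t) + e^(5t), q(t) = 5te^(5t) + 3e^(5t)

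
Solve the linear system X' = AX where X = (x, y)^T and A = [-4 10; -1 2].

x(t) = 3c_1e^(-t)sin(t) - c_1e^(-t)cos(t) - c_2e^(-t)sin(t) - 3c_2e^(-t)cos(t), y(t) = c_1e^(-t)sin(t) - c_2e^(-t)cos(t)

Coefficient matrix A = [[-4, 10], [-1, 2]].
Characteristic polynomial det(A - λI) = λ^2 + 2λ + 2 = 0.
Eigenvalues λ = -1 ± i (complex conjugate pair).
For λ=-1+i: an eigenvector is (-1,0) - i(3,1) = (-1 - 3i, 0 - i).
A real fundamental pair from Re and Im of e^((-1+i)t)v: X_1 = e^(-t)(cos(t)·(-1,0) + sin(t)·(3,1)), X_2 = e^(-t)(sin(t)·(-1,0) - cos(t)·(3,1)).
General solution: c_1X_1 + c_2X_2.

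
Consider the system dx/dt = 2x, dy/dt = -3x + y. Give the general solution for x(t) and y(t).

Coefficient matrix A = [[2, 0], [-3, 1]].
Characteristic polynomial det(A - λI) = λ^2 - 3λ + 2 = 0.
Eigenvalues λ = 2, 1.
For λ=2: (A-λI) row 2 is [-3, -1], so an eigenvector is (-1, 3).
For λ=1: (A-λI) row 1 is [1, 0], so an eigenvector is (0, 1).
General solution: c_1e^(2t)(-1,3) + c_2e^(t)(0,1).

x(t) = -c_1e^(2t), y(t) = 3c_1e^(2t) + c_2e^(t)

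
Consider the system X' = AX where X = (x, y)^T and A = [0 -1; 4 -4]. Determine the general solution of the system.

x(t) = C_1e^(-2t) + C_2te^(-2t) + C_2e^(-2t), y(t) = 2C_1e^(-2t) + 2C_2te^(-2t) + C_2e^(-2t)

Coefficient matrix A = [[0, -1], [4, -4]].
Characteristic polynomial det(A - λI) = λ^2 + 4λ + 4 = 0.
Single eigenvalue λ = -2 with algebraic multiplicity 2.
Eigenvector v = (1,2); generalized eigenvector w with (A-λI)w=v is (1,1).
General solution: e^(-2t)[C_1·v + C_2·(t·v + w)].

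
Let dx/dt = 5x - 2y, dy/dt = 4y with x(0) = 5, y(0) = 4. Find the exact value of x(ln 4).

-1024

A = [[5,-2],[0,4]]; eigenvalues λ = 5, 4.
Eigenvectors: (-1,0) for λ=5, (-2,-1) for λ=4.
From the initial condition, c_1 = 3, c_2 = -4.
x(ln 4) = (3)(4^5)(-1) + (-4)(4^4)(-2) = -1024.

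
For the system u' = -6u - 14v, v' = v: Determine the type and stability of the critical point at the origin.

A = [[-6,-14],[0,1]]; det(A-λI) = λ^2 + 5λ - 6.
λ = 1, -6: opposite signs.

saddle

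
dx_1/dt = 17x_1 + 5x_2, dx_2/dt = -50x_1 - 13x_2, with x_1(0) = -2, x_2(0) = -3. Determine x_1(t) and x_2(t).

x_1(t) = -9e^(2t)sin(5t) - 2e^(2t)cos(5t), x_2(t) = 29e^(2t)sin(5t) - 3e^(2t)cos(5t)

Coefficient matrix A = [[17, 5], [-50, -13]].
Characteristic polynomial det(A - λI) = λ^2 - 4λ + 29 = 0.
Eigenvalues λ = 2 ± 5i (complex conjugate pair).
For λ=2+5i: an eigenvector is (-1,3) - i(0,1) = (-1, 3 - i).
A real fundamental pair from Re and Im of e^((2+5i)t)v: X_1 = e^(2t)(cos(5t)·(-1,3) + sin(5t)·(0,1)), X_2 = e^(2t)(sin(5t)·(-1,3) - cos(5t)·(0,1)).
General solution: c_1X_1 + c_2X_2.
Applying x_1(0)=-2, x_2(0)=-3 gives c_1=2, c_2=9.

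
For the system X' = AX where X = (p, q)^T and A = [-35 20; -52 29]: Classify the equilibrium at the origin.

stable spiral

A = [[-35,20],[-52,29]]; det(A-λI) = λ^2 + 6λ + 25.
λ = -3 ± 4i: negative real part.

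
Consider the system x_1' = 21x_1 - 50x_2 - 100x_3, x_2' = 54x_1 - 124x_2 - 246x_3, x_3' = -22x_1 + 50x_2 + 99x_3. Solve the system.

Coefficient matrix A = [[21, -50, -100], [54, -124, -246], [-22, 50, 99]].
det(A - λI) = 0 gives eigenvalues λ = 1, -4, -1.
For λ=1: eigenvector (5,12,-5).
For λ=-4: eigenvector (2,5,-2).
For λ=-1: eigenvector (0,-2,1).
General solution: K_1e^(t)(5,12,-5) + K_2e^(-4t)(2,5,-2) + K_3e^(-t)(0,-2,1).

x_1(t) = 5K_1e^(t) + 2K_2e^(-4t), x_2(t) = 12K_1e^(t) + 5K_2e^(-4t) - 2K_3e^(-t), x_3(t) = -5K_1e^(t) - 2K_2e^(-4t) + K_3e^(-t)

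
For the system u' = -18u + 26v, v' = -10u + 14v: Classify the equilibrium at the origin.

stable spiral

A = [[-18,26],[-10,14]]; det(A-λI) = λ^2 + 4λ + 8.
λ = -2 ± 2i: negative real part.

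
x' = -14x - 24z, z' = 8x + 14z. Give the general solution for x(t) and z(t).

x(t) = 2c_1e^(-2t) + 3c_2e^(2t), z(t) = -c_1e^(-2t) - 2c_2e^(2t)

Coefficient matrix A = [[-14, -24], [8, 14]].
Characteristic polynomial det(A - λI) = λ^2 - 4 = 0.
Eigenvalues λ = -2, 2.
For λ=-2: (A-λI) row 1 is [-12, -24], so an eigenvector is (2, -1).
For λ=2: (A-λI) row 1 is [-16, -24], so an eigenvector is (3, -2).
General solution: c_1e^(-2t)(2,-1) + c_2e^(2t)(3,-2).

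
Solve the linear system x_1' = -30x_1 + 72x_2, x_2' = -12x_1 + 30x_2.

Coefficient matrix A = [[-30, 72], [-12, 30]].
Characteristic polynomial det(A - λI) = λ^2 - 36 = 0.
Eigenvalues λ = -6, 6.
For λ=-6: (A-λI) row 1 is [-24, 72], so an eigenvector is (-3, -1).
For λ=6: (A-λI) row 1 is [-36, 72], so an eigenvector is (-2, -1).
General solution: c_1e^(-6t)(-3,-1) + c_2e^(6t)(-2,-1).

x_1(t) = -3c_1e^(-6t) - 2c_2e^(6t), x_2(t) = -c_1e^(-6t) - c_2e^(6t)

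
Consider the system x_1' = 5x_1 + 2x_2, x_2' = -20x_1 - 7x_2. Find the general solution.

Coefficient matrix A = [[5, 2], [-20, -7]].
Characteristic polynomial det(A - λI) = λ^2 + 2λ + 5 = 0.
Eigenvalues λ = -1 ± 2i (complex conjugate pair).
For λ=-1+2i: an eigenvector is (-1,3) - i(0,1) = (-1, 3 - i).
A real fundamental pair from Re and Im of e^((-1+2i)t)v: X_1 = e^(-t)(cos(2t)·(-1,3) + sin(2t)·(0,1)), X_2 = e^(-t)(sin(2t)·(-1,3) - cos(2t)·(0,1)).
General solution: K_1X_1 + K_2X_2.

x_1(t) = -K_1e^(-t)cos(2t) - K_2e^(-t)sin(2t), x_2(t) = K_1e^(-t)sin(2t) + 3K_1e^(-t)cos(2t) + 3K_2e^(-t)sin(2t) - K_2e^(-t)cos(2t)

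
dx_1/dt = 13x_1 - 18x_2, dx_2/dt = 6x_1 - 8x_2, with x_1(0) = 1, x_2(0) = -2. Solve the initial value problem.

x_1(t) = 16e^(4t) - 15e^(t), x_2(t) = 8e^(4t) - 10e^(t)

Coefficient matrix A = [[13, -18], [6, -8]].
Characteristic polynomial det(A - λI) = λ^2 - 5λ + 4 = 0.
Eigenvalues λ = 4, 1.
For λ=4: (A-λI) row 1 is [9, -18], so an eigenvector is (-2, -1).
For λ=1: (A-λI) row 1 is [12, -18], so an eigenvector is (3, 2).
General solution: c_1e^(4t)(-2,-1) + c_2e^(t)(3,2).
Applying x_1(0)=1, x_2(0)=-2 gives c_1=-8, c_2=-5.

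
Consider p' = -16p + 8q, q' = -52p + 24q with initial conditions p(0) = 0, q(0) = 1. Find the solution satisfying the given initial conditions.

p(t) = 2e^(4t)sin(4t), q(t) = 5e^(4t)sin(4t) + e^(4t)cos(4t)

Coefficient matrix A = [[-16, 8], [-52, 24]].
Characteristic polynomial det(A - λI) = λ^2 - 8λ + 32 = 0.
Eigenvalues λ = 4 ± 4i (complex conjugate pair).
For λ=4+4i: an eigenvector is (1,3) - i(1,2) = (1 - i, 3 - 2i).
A real fundamental pair from Re and Im of e^((4+4i)t)v: X_1 = e^(4t)(cos(4t)·(1,3) + sin(4t)·(1,2)), X_2 = e^(4t)(sin(4t)·(1,3) - cos(4t)·(1,2)).
General solution: K_1X_1 + K_2X_2.
Applying p(0)=0, q(0)=1 gives K_1=1, K_2=1.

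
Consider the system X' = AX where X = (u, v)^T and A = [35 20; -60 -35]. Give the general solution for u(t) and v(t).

Coefficient matrix A = [[35, 20], [-60, -35]].
Characteristic polynomial det(A - λI) = λ^2 - 25 = 0.
Eigenvalues λ = 5, -5.
For λ=5: (A-λI) row 1 is [30, 20], so an eigenvector is (2, -3).
For λ=-5: (A-λI) row 1 is [40, 20], so an eigenvector is (1, -2).
General solution: C_1e^(5t)(2,-3) + C_2e^(-5t)(1,-2).

u(t) = 2C_1e^(5t) + C_2e^(-5t), v(t) = -3C_1e^(5t) - 2C_2e^(-5t)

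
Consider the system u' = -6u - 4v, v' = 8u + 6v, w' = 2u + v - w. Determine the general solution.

Coefficient matrix A = [[-6, -4, 0], [8, 6, 0], [2, 1, -1]].
det(A - λI) = 0 gives eigenvalues λ = 2, -2, -1.
For λ=2: eigenvector (-1,2,0).
For λ=-2: eigenvector (-1,1,1).
For λ=-1: eigenvector (0,0,1).
General solution: c_1e^(2t)(-1,2,0) + c_2e^(-2t)(-1,1,1) + c_3e^(-t)(0,0,1).

u(t) = -c_1e^(2t) - c_2e^(-2t), v(t) = 2c_1e^(2t) + c_2e^(-2t), w(t) = c_2e^(-2t) + c_3e^(-t)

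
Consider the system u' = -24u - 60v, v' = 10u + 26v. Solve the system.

Coefficient matrix A = [[-24, -60], [10, 26]].
Characteristic polynomial det(A - λI) = λ^2 - 2λ - 24 = 0.
Eigenvalues λ = 6, -4.
For λ=6: (A-λI) row 1 is [-30, -60], so an eigenvector is (-2, 1).
For λ=-4: (A-λI) row 1 is [-20, -60], so an eigenvector is (-3, 1).
General solution: K_1e^(6t)(-2,1) + K_2e^(-4t)(-3,1).

u(t) = -2K_1e^(6t) - 3K_2e^(-4t), v(t) = K_1e^(6t) + K_2e^(-4t)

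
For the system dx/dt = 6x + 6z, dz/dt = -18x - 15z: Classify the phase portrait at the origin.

stable node

A = [[6,6],[-18,-15]]; det(A-λI) = λ^2 + 9λ + 18.
λ = -6, -3: both negative.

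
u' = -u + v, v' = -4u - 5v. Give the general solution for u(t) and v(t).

u(t) = c_1e^(-3t) + c_2te^(-3t), v(t) = -2c_1e^(-3t) - 2c_2te^(-3t) + c_2e^(-3t)

Coefficient matrix A = [[-1, 1], [-4, -5]].
Characteristic polynomial det(A - λI) = λ^2 + 6λ + 9 = 0.
Single eigenvalue λ = -3 with algebraic multiplicity 2.
Eigenvector v = (1,-2); generalized eigenvector w with (A-λI)w=v is (0,1).
General solution: e^(-3t)[c_1·v + c_2·(t·v + w)].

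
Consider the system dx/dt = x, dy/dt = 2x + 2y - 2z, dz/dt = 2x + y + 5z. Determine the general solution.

Coefficient matrix A = [[1, 0, 0], [2, 2, -2], [2, 1, 5]].
det(A - λI) = 0 gives eigenvalues λ = 1, 4, 3.
For λ=1: eigenvector (1,-2,0).
For λ=4: eigenvector (0,-1,1).
For λ=3: eigenvector (0,2,-1).
General solution: K_1e^(t)(1,-2,0) + K_2e^(4t)(0,-1,1) + K_3e^(3t)(0,2,-1).

x(t) = K_1e^(t), y(t) = -2K_1e^(t) - K_2e^(4t) + 2K_3e^(3t), z(t) = K_2e^(4t) - K_3e^(3t)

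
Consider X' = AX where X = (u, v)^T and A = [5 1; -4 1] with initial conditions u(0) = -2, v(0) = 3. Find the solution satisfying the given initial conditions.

u(t) = -te^(3t) - 2e^(3t), v(t) = 2te^(3t) + 3e^(3t)

Coefficient matrix A = [[5, 1], [-4, 1]].
Characteristic polynomial det(A - λI) = λ^2 - 6λ + 9 = 0.
Single eigenvalue λ = 3 with algebraic multiplicity 2.
Eigenvector v = (1,-2); generalized eigenvector w with (A-λI)w=v is (0,1).
General solution: e^(3t)[C_1·v + C_2·(t·v + w)].
Applying u(0)=-2, v(0)=3 gives C_1=-2, C_2=-1.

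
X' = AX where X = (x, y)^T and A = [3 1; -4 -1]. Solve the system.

Coefficient matrix A = [[3, 1], [-4, -1]].
Characteristic polynomial det(A - λI) = λ^2 - 2λ + 1 = 0.
Single eigenvalue λ = 1 with algebraic multiplicity 2.
Eigenvector v = (1,-2); generalized eigenvector w with (A-λI)w=v is (-1,3).
General solution: e^(t)[C_1·v + C_2·(t·v + w)].

x(t) = C_1e^(t) + C_2te^(t) - C_2e^(t), y(t) = -2C_1e^(t) - 2C_2te^(t) + 3C_2e^(t)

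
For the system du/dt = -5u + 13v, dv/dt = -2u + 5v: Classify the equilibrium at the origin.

center

A = [[-5,13],[-2,5]]; det(A-λI) = λ^2 + 1.
λ = 0 ± i: zero real part.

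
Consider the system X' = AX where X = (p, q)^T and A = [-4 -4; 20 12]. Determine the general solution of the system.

p(t) = -c_1e^(4t)sin(4t) + c_2e^(4t)cos(4t), q(t) = 2c_1e^(4t)sin(4t) + c_1e^(4t)cos(4t) + c_2e^(4t)sin(4t) - 2c_2e^(4t)cos(4t)

Coefficient matrix A = [[-4, -4], [20, 12]].
Characteristic polynomial det(A - λI) = λ^2 - 8λ + 32 = 0.
Eigenvalues λ = 4 ± 4i (complex conjugate pair).
For λ=4+4i: an eigenvector is (0,1) - i(-1,2) = (0 + i, 1 - 2i).
A real fundamental pair from Re and Im of e^((4+4i)t)v: X_1 = e^(4t)(cos(4t)·(0,1) + sin(4t)·(-1,2)), X_2 = e^(4t)(sin(4t)·(0,1) - cos(4t)·(-1,2)).
General solution: c_1X_1 + c_2X_2.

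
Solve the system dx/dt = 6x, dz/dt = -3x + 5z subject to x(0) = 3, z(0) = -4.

Coefficient matrix A = [[6, 0], [-3, 5]].
Characteristic polynomial det(A - λI) = λ^2 - 11λ + 30 = 0.
Eigenvalues λ = 5, 6.
For λ=5: (A-λI) row 1 is [1, 0], so an eigenvector is (0, -1).
For λ=6: (A-λI) row 2 is [-3, -1], so an eigenvector is (1, -3).
General solution: C_1e^(5t)(0,-1) + C_2e^(6t)(1,-3).
Applying x(0)=3, z(0)=-4 gives C_1=-5, C_2=3.

x(t) = 3e^(6t), z(t) = -9e^(6t) + 5e^(5t)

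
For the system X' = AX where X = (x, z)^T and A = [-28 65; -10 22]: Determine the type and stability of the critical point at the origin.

A = [[-28,65],[-10,22]]; det(A-λI) = λ^2 + 6λ + 34.
λ = -3 ± 5i: negative real part.

stable spiral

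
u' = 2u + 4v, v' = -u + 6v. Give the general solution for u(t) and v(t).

Coefficient matrix A = [[2, 4], [-1, 6]].
Characteristic polynomial det(A - λI) = λ^2 - 8λ + 16 = 0.
Single eigenvalue λ = 4 with algebraic multiplicity 2.
Eigenvector v = (2,1); generalized eigenvector w with (A-λI)w=v is (1,1).
General solution: e^(4t)[K_1·v + K_2·(t·v + w)].

u(t) = 2K_1e^(4t) + 2K_2te^(4t) + K_2e^(4t), v(t) = K_1e^(4t) + K_2te^(4t) + K_2e^(4t)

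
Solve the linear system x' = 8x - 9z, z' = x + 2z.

x(t) = -3K_1e^(5t) - 3K_2te^(5t) - K_2e^(5t), z(t) = -K_1e^(5t) - K_2te^(5t)

Coefficient matrix A = [[8, -9], [1, 2]].
Characteristic polynomial det(A - λI) = λ^2 - 10λ + 25 = 0.
Single eigenvalue λ = 5 with algebraic multiplicity 2.
Eigenvector v = (-3,-1); generalized eigenvector w with (A-λI)w=v is (-1,0).
General solution: e^(5t)[K_1·v + K_2·(t·v + w)].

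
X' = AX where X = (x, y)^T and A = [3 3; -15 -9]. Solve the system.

x(t) = -C_1e^(-3t)sin(3t) + C_2e^(-3t)cos(3t), y(t) = 2C_1e^(-3t)sin(3t) - C_1e^(-3t)cos(3t) - C_2e^(-3t)sin(3t) - 2C_2e^(-3t)cos(3t)

Coefficient matrix A = [[3, 3], [-15, -9]].
Characteristic polynomial det(A - λI) = λ^2 + 6λ + 18 = 0.
Eigenvalues λ = -3 ± 3i (complex conjugate pair).
For λ=-3+3i: an eigenvector is (0,-1) - i(-1,2) = (0 + i, -1 - 2i).
A real fundamental pair from Re and Im of e^((-3+3i)t)v: X_1 = e^(-3t)(cos(3t)·(0,-1) + sin(3t)·(-1,2)), X_2 = e^(-3t)(sin(3t)·(0,-1) - cos(3t)·(-1,2)).
General solution: C_1X_1 + C_2X_2.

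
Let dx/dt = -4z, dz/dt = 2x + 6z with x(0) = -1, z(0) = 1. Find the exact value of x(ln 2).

A = [[0,-4],[2,6]]; eigenvalues λ = 2, 4.
Eigenvectors: (2,-1) for λ=2, (1,-1) for λ=4.
From the initial condition, c_1 = 0, c_2 = -1.
x(ln 2) = (0)(2^2)(2) + (-1)(2^4)(1) = -16.

-16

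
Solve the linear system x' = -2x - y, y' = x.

x(t) = -C_1e^(-t) - C_2te^(-t) + 2C_2e^(-t), y(t) = C_1e^(-t) + C_2te^(-t) - C_2e^(-t)

Coefficient matrix A = [[-2, -1], [1, 0]].
Characteristic polynomial det(A - λI) = λ^2 + 2λ + 1 = 0.
Single eigenvalue λ = -1 with algebraic multiplicity 2.
Eigenvector v = (-1,1); generalized eigenvector w with (A-λI)w=v is (2,-1).
General solution: e^(-t)[C_1·v + C_2·(t·v + w)].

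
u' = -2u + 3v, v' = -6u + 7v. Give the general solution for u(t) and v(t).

Coefficient matrix A = [[-2, 3], [-6, 7]].
Characteristic polynomial det(A - λI) = λ^2 - 5λ + 4 = 0.
Eigenvalues λ = 4, 1.
For λ=4: (A-λI) row 1 is [-6, 3], so an eigenvector is (1, 2).
For λ=1: (A-λI) row 1 is [-3, 3], so an eigenvector is (1, 1).
General solution: K_1e^(4t)(1,2) + K_2e^(t)(1,1).

u(t) = K_1e^(4t) + K_2e^(t), v(t) = 2K_1e^(4t) + K_2e^(t)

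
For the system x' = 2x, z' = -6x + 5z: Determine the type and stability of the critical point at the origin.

unstable node

A = [[2,0],[-6,5]]; det(A-λI) = λ^2 - 7λ + 10.
λ = 2, 5: both positive.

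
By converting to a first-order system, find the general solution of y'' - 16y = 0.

Let x_1 = y, x_2 = y'. Then x_1' = x_2 and x_2' = 16x_1.
A = [[0,1],[16,0]]; det(A-λI) = λ^2 - 16.
Eigenvalues λ = 4, -4 with eigenvectors (1,4), (1,-4).

y(t) = C_1e^(4t) + C_2e^(-4t)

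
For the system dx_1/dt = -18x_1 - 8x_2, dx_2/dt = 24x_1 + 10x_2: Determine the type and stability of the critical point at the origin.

A = [[-18,-8],[24,10]]; det(A-λI) = λ^2 + 8λ + 12.
λ = -6, -2: both negative.

stable node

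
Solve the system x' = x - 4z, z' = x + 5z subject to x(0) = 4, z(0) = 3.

Coefficient matrix A = [[1, -4], [1, 5]].
Characteristic polynomial det(A - λI) = λ^2 - 6λ + 9 = 0.
Single eigenvalue λ = 3 with algebraic multiplicity 2.
Eigenvector v = (-2,1); generalized eigenvector w with (A-λI)w=v is (3,-1).
General solution: e^(3t)[C_1·v + C_2·(t·v + w)].
Applying x(0)=4, z(0)=3 gives C_1=13, C_2=10.

x(t) = -20te^(3t) + 4e^(3t), z(t) = 10te^(3t) + 3e^(3t)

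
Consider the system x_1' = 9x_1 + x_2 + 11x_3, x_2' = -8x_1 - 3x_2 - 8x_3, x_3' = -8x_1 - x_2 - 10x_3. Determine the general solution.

x_1(t) = -K_1e^(-2t) - K_2e^(-3t) + 3K_3e^(t), x_2(t) = K_2e^(-3t) - 2K_3e^(t), x_3(t) = K_1e^(-2t) + K_2e^(-3t) - 2K_3e^(t)

Coefficient matrix A = [[9, 1, 11], [-8, -3, -8], [-8, -1, -10]].
det(A - λI) = 0 gives eigenvalues λ = -2, -3, 1.
For λ=-2: eigenvector (-1,0,1).
For λ=-3: eigenvector (-1,1,1).
For λ=1: eigenvector (3,-2,-2).
General solution: K_1e^(-2t)(-1,0,1) + K_2e^(-3t)(-1,1,1) + K_3e^(t)(3,-2,-2).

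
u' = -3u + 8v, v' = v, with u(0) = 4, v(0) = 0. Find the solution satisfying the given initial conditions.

u(t) = 4e^(-3t), v(t) = 0

Coefficient matrix A = [[-3, 8], [0, 1]].
Characteristic polynomial det(A - λI) = λ^2 + 2λ - 3 = 0.
Eigenvalues λ = -3, 1.
For λ=-3: (A-λI) row 1 is [0, 8], so an eigenvector is (1, 0).
For λ=1: (A-λI) row 1 is [-4, 8], so an eigenvector is (2, 1).
General solution: C_1e^(-3t)(1,0) + C_2e^(t)(2,1).
Applying u(0)=4, v(0)=0 gives C_1=4, C_2=0.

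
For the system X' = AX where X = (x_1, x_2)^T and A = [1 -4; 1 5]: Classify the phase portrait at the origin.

unstable improper node

A = [[1,-4],[1,5]]; det(A-λI) = λ^2 - 6λ + 9.
repeated λ = 3 with a single eigenvector.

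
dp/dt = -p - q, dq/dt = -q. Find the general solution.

p(t) = c_1e^(-t) + c_2te^(-t) + 3c_2e^(-t), q(t) = -c_2e^(-t)

Coefficient matrix A = [[-1, -1], [0, -1]].
Characteristic polynomial det(A - λI) = λ^2 + 2λ + 1 = 0.
Single eigenvalue λ = -1 with algebraic multiplicity 2.
Eigenvector v = (1,0); generalized eigenvector w with (A-λI)w=v is (3,-1).
General solution: e^(-t)[c_1·v + c_2·(t·v + w)].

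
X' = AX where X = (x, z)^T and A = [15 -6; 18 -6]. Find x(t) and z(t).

x(t) = 2C_1e^(6t) - C_2e^(3t), z(t) = 3C_1e^(6t) - 2C_2e^(3t)

Coefficient matrix A = [[15, -6], [18, -6]].
Characteristic polynomial det(A - λI) = λ^2 - 9λ + 18 = 0.
Eigenvalues λ = 6, 3.
For λ=6: (A-λI) row 1 is [9, -6], so an eigenvector is (2, 3).
For λ=3: (A-λI) row 1 is [12, -6], so an eigenvector is (-1, -2).
General solution: C_1e^(6t)(2,3) + C_2e^(3t)(-1,-2).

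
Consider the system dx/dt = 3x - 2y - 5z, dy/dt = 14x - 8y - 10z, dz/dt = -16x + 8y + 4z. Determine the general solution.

x(t) = C_1e^(-4t) + C_2e^(-t) - C_3e^(4t), y(t) = C_1e^(-4t) + 2C_2e^(-t) - 2C_3e^(4t), z(t) = C_1e^(-4t) + C_3e^(4t)

Coefficient matrix A = [[3, -2, -5], [14, -8, -10], [-16, 8, 4]].
det(A - λI) = 0 gives eigenvalues λ = -4, -1, 4.
For λ=-4: eigenvector (1,1,1).
For λ=-1: eigenvector (1,2,0).
For λ=4: eigenvector (-1,-2,1).
General solution: C_1e^(-4t)(1,1,1) + C_2e^(-t)(1,2,0) + C_3e^(4t)(-1,-2,1).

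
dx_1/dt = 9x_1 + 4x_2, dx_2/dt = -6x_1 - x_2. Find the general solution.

Coefficient matrix A = [[9, 4], [-6, -1]].
Characteristic polynomial det(A - λI) = λ^2 - 8λ + 15 = 0.
Eigenvalues λ = 3, 5.
For λ=3: (A-λI) row 1 is [6, 4], so an eigenvector is (-2, 3).
For λ=5: (A-λI) row 1 is [4, 4], so an eigenvector is (1, -1).
General solution: K_1e^(3t)(-2,3) + K_2e^(5t)(1,-1).

x_1(t) = -2K_1e^(3t) + K_2e^(5t), x_2(t) = 3K_1e^(3t) - K_2e^(5t)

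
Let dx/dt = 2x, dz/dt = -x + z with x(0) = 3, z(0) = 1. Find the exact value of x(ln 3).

A = [[2,0],[-1,1]]; eigenvalues λ = 2, 1.
Eigenvectors: (-1,1) for λ=2, (0,-1) for λ=1.
From the initial condition, c_1 = -3, c_2 = -4.
x(ln 3) = (-3)(3^2)(-1) + (-4)(3^1)(0) = 27.

27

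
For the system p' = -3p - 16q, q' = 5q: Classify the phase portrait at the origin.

A = [[-3,-16],[0,5]]; det(A-λI) = λ^2 - 2λ - 15.
λ = 5, -3: opposite signs.

saddle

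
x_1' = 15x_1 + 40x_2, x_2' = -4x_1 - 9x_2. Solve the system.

x_1(t) = C_1e^(3t)sin(4t) - 3C_1e^(3t)cos(4t) - 3C_2e^(3t)sin(4t) - C_2e^(3t)cos(4t), x_2(t) = C_1e^(3t)cos(4t) + C_2e^(3t)sin(4t)

Coefficient matrix A = [[15, 40], [-4, -9]].
Characteristic polynomial det(A - λI) = λ^2 - 6λ + 25 = 0.
Eigenvalues λ = 3 ± 4i (complex conjugate pair).
For λ=3+4i: an eigenvector is (-3,1) - i(1,0) = (-3 - i, 1).
A real fundamental pair from Re and Im of e^((3+4i)t)v: X_1 = e^(3t)(cos(4t)·(-3,1) + sin(4t)·(1,0)), X_2 = e^(3t)(sin(4t)·(-3,1) - cos(4t)·(1,0)).
General solution: C_1X_1 + C_2X_2.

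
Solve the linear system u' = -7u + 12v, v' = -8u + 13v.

Coefficient matrix A = [[-7, 12], [-8, 13]].
Characteristic polynomial det(A - λI) = λ^2 - 6λ + 5 = 0.
Eigenvalues λ = 5, 1.
For λ=5: (A-λI) row 1 is [-12, 12], so an eigenvector is (-1, -1).
For λ=1: (A-λI) row 1 is [-8, 12], so an eigenvector is (3, 2).
General solution: c_1e^(5t)(-1,-1) + c_2e^(t)(3,2).

u(t) = -c_1e^(5t) + 3c_2e^(t), v(t) = -c_1e^(5t) + 2c_2e^(t)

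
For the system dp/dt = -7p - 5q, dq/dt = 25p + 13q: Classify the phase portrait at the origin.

unstable spiral

A = [[-7,-5],[25,13]]; det(A-λI) = λ^2 - 6λ + 34.
λ = 3 ± 5i: positive real part.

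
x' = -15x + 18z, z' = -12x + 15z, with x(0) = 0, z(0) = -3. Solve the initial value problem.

x(t) = -9e^(3t) + 9e^(-3t), z(t) = -9e^(3t) + 6e^(-3t)

Coefficient matrix A = [[-15, 18], [-12, 15]].
Characteristic polynomial det(A - λI) = λ^2 - 9 = 0.
Eigenvalues λ = -3, 3.
For λ=-3: (A-λI) row 1 is [-12, 18], so an eigenvector is (3, 2).
For λ=3: (A-λI) row 1 is [-18, 18], so an eigenvector is (1, 1).
General solution: K_1e^(-3t)(3,2) + K_2e^(3t)(1,1).
Applying x(0)=0, z(0)=-3 gives K_1=3, K_2=-9.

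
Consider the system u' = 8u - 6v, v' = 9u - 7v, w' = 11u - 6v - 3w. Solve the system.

u(t) = c_1e^(2t) + 2c_3e^(-t), v(t) = c_1e^(2t) + 3c_3e^(-t), w(t) = c_1e^(2t) + c_2e^(-3t) + 2c_3e^(-t)

Coefficient matrix A = [[8, -6, 0], [9, -7, 0], [11, -6, -3]].
det(A - λI) = 0 gives eigenvalues λ = 2, -3, -1.
For λ=2: eigenvector (1,1,1).
For λ=-3: eigenvector (0,0,1).
For λ=-1: eigenvector (2,3,2).
General solution: c_1e^(2t)(1,1,1) + c_2e^(-3t)(0,0,1) + c_3e^(-t)(2,3,2).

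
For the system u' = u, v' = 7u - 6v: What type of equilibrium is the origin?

A = [[1,0],[7,-6]]; det(A-λI) = λ^2 + 5λ - 6.
λ = -6, 1: opposite signs.

saddle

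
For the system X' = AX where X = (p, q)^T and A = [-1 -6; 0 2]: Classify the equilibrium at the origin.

saddle

A = [[-1,-6],[0,2]]; det(A-λI) = λ^2 - λ - 2.
λ = -1, 2: opposite signs.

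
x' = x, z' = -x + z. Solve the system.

x(t) = -c_2e^(t), z(t) = c_1e^(t) + c_2te^(t) + c_2e^(t)

Coefficient matrix A = [[1, 0], [-1, 1]].
Characteristic polynomial det(A - λI) = λ^2 - 2λ + 1 = 0.
Single eigenvalue λ = 1 with algebraic multiplicity 2.
Eigenvector v = (0,1); generalized eigenvector w with (A-λI)w=v is (-1,1).
General solution: e^(t)[c_1·v + c_2·(t·v + w)].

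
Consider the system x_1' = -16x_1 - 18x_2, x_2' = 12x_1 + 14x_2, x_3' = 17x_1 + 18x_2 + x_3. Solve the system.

Coefficient matrix A = [[-16, -18, 0], [12, 14, 0], [17, 18, 1]].
det(A - λI) = 0 gives eigenvalues λ = -4, 2, 1.
For λ=-4: eigenvector (3,-2,-3).
For λ=2: eigenvector (-1,1,1).
For λ=1: eigenvector (0,0,1).
General solution: c_1e^(-4t)(3,-2,-3) + c_2e^(2t)(-1,1,1) + c_3e^(t)(0,0,1).

x_1(t) = 3c_1e^(-4t) - c_2e^(2t), x_2(t) = -2c_1e^(-4t) + c_2e^(2t), x_3(t) = -3c_1e^(-4t) + c_2e^(2t) + c_3e^(t)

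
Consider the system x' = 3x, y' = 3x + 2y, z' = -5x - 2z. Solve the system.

x(t) = C_1e^(3t), y(t) = 3C_1e^(3t) + C_2e^(2t), z(t) = -C_1e^(3t) + C_3e^(-2t)

Coefficient matrix A = [[3, 0, 0], [3, 2, 0], [-5, 0, -2]].
det(A - λI) = 0 gives eigenvalues λ = 3, 2, -2.
For λ=3: eigenvector (1,3,-1).
For λ=2: eigenvector (0,1,0).
For λ=-2: eigenvector (0,0,1).
General solution: C_1e^(3t)(1,3,-1) + C_2e^(2t)(0,1,0) + C_3e^(-2t)(0,0,1).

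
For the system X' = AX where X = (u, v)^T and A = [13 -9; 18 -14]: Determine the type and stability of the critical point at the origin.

A = [[13,-9],[18,-14]]; det(A-λI) = λ^2 + λ - 20.
λ = -5, 4: opposite signs.

saddle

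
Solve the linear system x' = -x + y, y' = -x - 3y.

x(t) = K_1e^(-2t) + K_2te^(-2t) - 2K_2e^(-2t), y(t) = -K_1e^(-2t) - K_2te^(-2t) + 3K_2e^(-2t)

Coefficient matrix A = [[-1, 1], [-1, -3]].
Characteristic polynomial det(A - λI) = λ^2 + 4λ + 4 = 0.
Single eigenvalue λ = -2 with algebraic multiplicity 2.
Eigenvector v = (1,-1); generalized eigenvector w with (A-λI)w=v is (-2,3).
General solution: e^(-2t)[K_1·v + K_2·(t·v + w)].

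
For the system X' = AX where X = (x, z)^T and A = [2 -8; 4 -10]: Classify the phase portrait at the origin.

stable node

A = [[2,-8],[4,-10]]; det(A-λI) = λ^2 + 8λ + 12.
λ = -2, -6: both negative.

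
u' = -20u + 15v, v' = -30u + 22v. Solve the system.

u(t) = c_1e^(t)sin(3t) + 2c_1e^(t)cos(3t) + 2c_2e^(t)sin(3t) - c_2e^(t)cos(3t), v(t) = c_1e^(t)sin(3t) + 3c_1e^(t)cos(3t) + 3c_2e^(t)sin(3t) - c_2e^(t)cos(3t)

Coefficient matrix A = [[-20, 15], [-30, 22]].
Characteristic polynomial det(A - λI) = λ^2 - 2λ + 10 = 0.
Eigenvalues λ = 1 ± 3i (complex conjugate pair).
For λ=1+3i: an eigenvector is (2,3) - i(1,1) = (2 - i, 3 - i).
A real fundamental pair from Re and Im of e^((1+3i)t)v: X_1 = e^(t)(cos(3t)·(2,3) + sin(3t)·(1,1)), X_2 = e^(t)(sin(3t)·(2,3) - cos(3t)·(1,1)).
General solution: c_1X_1 + c_2X_2.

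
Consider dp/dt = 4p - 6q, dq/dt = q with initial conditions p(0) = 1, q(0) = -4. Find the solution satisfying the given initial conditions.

p(t) = 9e^(4t) - 8e^(t), q(t) = -4e^(t)

Coefficient matrix A = [[4, -6], [0, 1]].
Characteristic polynomial det(A - λI) = λ^2 - 5λ + 4 = 0.
Eigenvalues λ = 1, 4.
For λ=1: (A-λI) row 1 is [3, -6], so an eigenvector is (2, 1).
For λ=4: (A-λI) row 1 is [0, -6], so an eigenvector is (1, 0).
General solution: C_1e^(t)(2,1) + C_2e^(4t)(1,0).
Applying p(0)=1, q(0)=-4 gives C_1=-4, C_2=9.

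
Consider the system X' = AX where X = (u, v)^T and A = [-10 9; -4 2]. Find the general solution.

Coefficient matrix A = [[-10, 9], [-4, 2]].
Characteristic polynomial det(A - λI) = λ^2 + 8λ + 16 = 0.
Single eigenvalue λ = -4 with algebraic multiplicity 2.
Eigenvector v = (3,2); generalized eigenvector w with (A-λI)w=v is (-2,-1).
General solution: e^(-4t)[K_1·v + K_2·(t·v + w)].

u(t) = 3K_1e^(-4t) + 3K_2te^(-4t) - 2K_2e^(-4t), v(t) = 2K_1e^(-4t) + 2K_2te^(-4t) - K_2e^(-4t)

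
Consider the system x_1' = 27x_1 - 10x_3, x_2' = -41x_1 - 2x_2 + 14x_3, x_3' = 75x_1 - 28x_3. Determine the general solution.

x_1(t) = -2C_1e^(2t) + C_3e^(-3t), x_2(t) = 3C_1e^(2t) + C_2e^(-2t) - C_3e^(-3t), x_3(t) = -5C_1e^(2t) + 3C_3e^(-3t)

Coefficient matrix A = [[27, 0, -10], [-41, -2, 14], [75, 0, -28]].
det(A - λI) = 0 gives eigenvalues λ = 2, -2, -3.
For λ=2: eigenvector (-2,3,-5).
For λ=-2: eigenvector (0,1,0).
For λ=-3: eigenvector (1,-1,3).
General solution: C_1e^(2t)(-2,3,-5) + C_2e^(-2t)(0,1,0) + C_3e^(-3t)(1,-1,3).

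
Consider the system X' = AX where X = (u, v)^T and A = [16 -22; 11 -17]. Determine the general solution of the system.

u(t) = -2c_1e^(5t) - c_2e^(-6t), v(t) = -c_1e^(5t) - c_2e^(-6t)

Coefficient matrix A = [[16, -22], [11, -17]].
Characteristic polynomial det(A - λI) = λ^2 + λ - 30 = 0.
Eigenvalues λ = 5, -6.
For λ=5: (A-λI) row 1 is [11, -22], so an eigenvector is (-2, -1).
For λ=-6: (A-λI) row 1 is [22, -22], so an eigenvector is (-1, -1).
General solution: c_1e^(5t)(-2,-1) + c_2e^(-6t)(-1,-1).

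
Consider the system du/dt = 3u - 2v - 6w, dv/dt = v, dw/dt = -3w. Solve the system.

u(t) = C_1e^(t) - C_2e^(3t) + C_3e^(-3t), v(t) = C_1e^(t), w(t) = C_3e^(-3t)

Coefficient matrix A = [[3, -2, -6], [0, 1, 0], [0, 0, -3]].
det(A - λI) = 0 gives eigenvalues λ = 1, 3, -3.
For λ=1: eigenvector (1,1,0).
For λ=3: eigenvector (-1,0,0).
For λ=-3: eigenvector (1,0,1).
General solution: C_1e^(t)(1,1,0) + C_2e^(3t)(-1,0,0) + C_3e^(-3t)(1,0,1).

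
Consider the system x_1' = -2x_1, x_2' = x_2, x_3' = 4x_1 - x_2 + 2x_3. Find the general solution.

Coefficient matrix A = [[-2, 0, 0], [0, 1, 0], [4, -1, 2]].
det(A - λI) = 0 gives eigenvalues λ = 2, 1, -2.
For λ=2: eigenvector (0,0,1).
For λ=1: eigenvector (0,1,1).
For λ=-2: eigenvector (1,0,-1).
General solution: c_1e^(2t)(0,0,1) + c_2e^(t)(0,1,1) + c_3e^(-2t)(1,0,-1).

x_1(t) = c_3e^(-2t), x_2(t) = c_2e^(t), x_3(t) = c_1e^(2t) + c_2e^(t) - c_3e^(-2t)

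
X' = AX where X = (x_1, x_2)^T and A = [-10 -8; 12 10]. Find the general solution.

x_1(t) = -C_1e^(-2t) - 2C_2e^(2t), x_2(t) = C_1e^(-2t) + 3C_2e^(2t)

Coefficient matrix A = [[-10, -8], [12, 10]].
Characteristic polynomial det(A - λI) = λ^2 - 4 = 0.
Eigenvalues λ = -2, 2.
For λ=-2: (A-λI) row 1 is [-8, -8], so an eigenvector is (-1, 1).
For λ=2: (A-λI) row 1 is [-12, -8], so an eigenvector is (-2, 3).
General solution: C_1e^(-2t)(-1,1) + C_2e^(2t)(-2,3).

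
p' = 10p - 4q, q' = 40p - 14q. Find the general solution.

p(t) = K_1e^(-2t)cos(4t) + K_2e^(-2t)sin(4t), q(t) = K_1e^(-2t)sin(4t) + 3K_1e^(-2t)cos(4t) + 3K_2e^(-2t)sin(4t) - K_2e^(-2t)cos(4t)

Coefficient matrix A = [[10, -4], [40, -14]].
Characteristic polynomial det(A - λI) = λ^2 + 4λ + 20 = 0.
Eigenvalues λ = -2 ± 4i (complex conjugate pair).
For λ=-2+4i: an eigenvector is (1,3) - i(0,1) = (1, 3 - i).
A real fundamental pair from Re and Im of e^((-2+4i)t)v: X_1 = e^(-2t)(cos(4t)·(1,3) + sin(4t)·(0,1)), X_2 = e^(-2t)(sin(4t)·(1,3) - cos(4t)·(0,1)).
General solution: K_1X_1 + K_2X_2.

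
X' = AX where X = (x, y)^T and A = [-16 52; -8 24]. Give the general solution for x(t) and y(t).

x(t) = 2C_1e^(4t)sin(4t) - 3C_1e^(4t)cos(4t) - 3C_2e^(4t)sin(4t) - 2C_2e^(4t)cos(4t), y(t) = C_1e^(4t)sin(4t) - C_1e^(4t)cos(4t) - C_2e^(4t)sin(4t) - C_2e^(4t)cos(4t)

Coefficient matrix A = [[-16, 52], [-8, 24]].
Characteristic polynomial det(A - λI) = λ^2 - 8λ + 32 = 0.
Eigenvalues λ = 4 ± 4i (complex conjugate pair).
For λ=4+4i: an eigenvector is (-3,-1) - i(2,1) = (-3 - 2i, -1 - i).
A real fundamental pair from Re and Im of e^((4+4i)t)v: X_1 = e^(4t)(cos(4t)·(-3,-1) + sin(4t)·(2,1)), X_2 = e^(4t)(sin(4t)·(-3,-1) - cos(4t)·(2,1)).
General solution: C_1X_1 + C_2X_2.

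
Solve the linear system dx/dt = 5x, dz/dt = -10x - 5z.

Coefficient matrix A = [[5, 0], [-10, -5]].
Characteristic polynomial det(A - λI) = λ^2 - 25 = 0.
Eigenvalues λ = -5, 5.
For λ=-5: (A-λI) row 1 is [10, 0], so an eigenvector is (0, 1).
For λ=5: (A-λI) row 2 is [-10, -10], so an eigenvector is (1, -1).
General solution: c_1e^(-5t)(0,1) + c_2e^(5t)(1,-1).

x(t) = c_2e^(5t), z(t) = c_1e^(-5t) - c_2e^(5t)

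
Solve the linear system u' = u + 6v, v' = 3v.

u(t) = -3c_1e^(3t) + c_2e^(t), v(t) = -c_1e^(3t)

Coefficient matrix A = [[1, 6], [0, 3]].
Characteristic polynomial det(A - λI) = λ^2 - 4λ + 3 = 0.
Eigenvalues λ = 3, 1.
For λ=3: (A-λI) row 1 is [-2, 6], so an eigenvector is (-3, -1).
For λ=1: (A-λI) row 1 is [0, 6], so an eigenvector is (1, 0).
General solution: c_1e^(3t)(-3,-1) + c_2e^(t)(1,0).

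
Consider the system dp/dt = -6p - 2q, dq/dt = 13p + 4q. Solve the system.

Coefficient matrix A = [[-6, -2], [13, 4]].
Characteristic polynomial det(A - λI) = λ^2 + 2λ + 2 = 0.
Eigenvalues λ = -1 ± i (complex conjugate pair).
For λ=-1+i: an eigenvector is (-1,3) - i(-1,2) = (-1 + i, 3 - 2i).
A real fundamental pair from Re and Im of e^((-1+i)t)v: X_1 = e^(-t)(cos(t)·(-1,3) + sin(t)·(-1,2)), X_2 = e^(-t)(sin(t)·(-1,3) - cos(t)·(-1,2)).
General solution: C_1X_1 + C_2X_2.

p(t) = -C_1e^(-t)sin(t) - C_1e^(-t)cos(t) - C_2e^(-t)sin(t) + C_2e^(-t)cos(t), q(t) = 2C_1e^(-t)sin(t) + 3C_1e^(-t)cos(t) + 3C_2e^(-t)sin(t) - 2C_2e^(-t)cos(t)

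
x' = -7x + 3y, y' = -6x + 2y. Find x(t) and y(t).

x(t) = -K_1e^(-t) - K_2e^(-4t), y(t) = -2K_1e^(-t) - K_2e^(-4t)

Coefficient matrix A = [[-7, 3], [-6, 2]].
Characteristic polynomial det(A - λI) = λ^2 + 5λ + 4 = 0.
Eigenvalues λ = -1, -4.
For λ=-1: (A-λI) row 1 is [-6, 3], so an eigenvector is (-1, -2).
For λ=-4: (A-λI) row 1 is [-3, 3], so an eigenvector is (-1, -1).
General solution: K_1e^(-t)(-1,-2) + K_2e^(-4t)(-1,-1).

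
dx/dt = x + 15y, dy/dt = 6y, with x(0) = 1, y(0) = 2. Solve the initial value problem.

Coefficient matrix A = [[1, 15], [0, 6]].
Characteristic polynomial det(A - λI) = λ^2 - 7λ + 6 = 0.
Eigenvalues λ = 6, 1.
For λ=6: (A-λI) row 1 is [-5, 15], so an eigenvector is (3, 1).
For λ=1: (A-λI) row 1 is [0, 15], so an eigenvector is (1, 0).
General solution: K_1e^(6t)(3,1) + K_2e^(t)(1,0).
Applying x(0)=1, y(0)=2 gives K_1=2, K_2=-5.

x(t) = 6e^(6t) - 5e^(t), y(t) = 2e^(6t)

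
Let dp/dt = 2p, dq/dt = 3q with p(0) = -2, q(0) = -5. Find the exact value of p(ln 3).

A = [[2,0],[0,3]]; eigenvalues λ = 3, 2.
Eigenvectors: (0,1) for λ=3, (-1,0) for λ=2.
From the initial condition, c_1 = -5, c_2 = 2.
p(ln 3) = (-5)(3^3)(0) + (2)(3^2)(-1) = -18.

-18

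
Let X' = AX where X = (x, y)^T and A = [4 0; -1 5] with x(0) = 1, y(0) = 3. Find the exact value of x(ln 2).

16

A = [[4,0],[-1,5]]; eigenvalues λ = 5, 4.
Eigenvectors: (0,1) for λ=5, (-1,-1) for λ=4.
From the initial condition, c_1 = 2, c_2 = -1.
x(ln 2) = (2)(2^5)(0) + (-1)(2^4)(-1) = 16.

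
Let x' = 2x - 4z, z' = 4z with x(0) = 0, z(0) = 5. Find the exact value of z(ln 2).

A = [[2,-4],[0,4]]; eigenvalues λ = 2, 4.
Eigenvectors: (-1,0) for λ=2, (-2,1) for λ=4.
From the initial condition, c_1 = -10, c_2 = 5.
z(ln 2) = (-10)(2^2)(0) + (5)(2^4)(1) = 80.

80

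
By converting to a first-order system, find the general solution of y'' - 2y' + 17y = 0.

Let x_1 = y, x_2 = y'. Then x_1' = x_2 and x_2' = -17x_1 + 2x_2.
A = [[0,1],[-17,2]]; det(A-λI) = λ^2 - 2λ + 17.
Eigenvalues λ = 1 ± 4i.

y(t) = C_1e^(t)cos(4t) + C_2e^(t)sin(4t)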